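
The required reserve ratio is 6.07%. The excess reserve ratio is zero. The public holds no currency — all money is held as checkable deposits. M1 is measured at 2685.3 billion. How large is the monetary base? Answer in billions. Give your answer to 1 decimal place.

163.0 billion

With no currency drain and no excess reserves, the money multiplier is m = 1/rr = 1/0.0607 ≈ 16.474465.
The monetary base is MB = M / m = 2685.3 / 16.474465 ≈ 162.9977 billion.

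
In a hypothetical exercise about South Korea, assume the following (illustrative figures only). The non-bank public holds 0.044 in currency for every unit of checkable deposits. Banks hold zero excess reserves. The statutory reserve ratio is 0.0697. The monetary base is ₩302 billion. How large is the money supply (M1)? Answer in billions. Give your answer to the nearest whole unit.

₩2773 billion

The money multiplier is m = (1 + c) / (rr + c) = (1 + 0.044) / (0.0697 + 0.044) ≈ 9.1821.
So M = m × MB = 9.1821 × 302 = 2772.9942 billion.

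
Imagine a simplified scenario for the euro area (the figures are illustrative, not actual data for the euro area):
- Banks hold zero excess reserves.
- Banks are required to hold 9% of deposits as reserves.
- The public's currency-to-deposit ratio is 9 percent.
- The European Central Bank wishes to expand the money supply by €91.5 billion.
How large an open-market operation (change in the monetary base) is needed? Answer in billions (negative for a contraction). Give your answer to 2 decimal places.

The money multiplier is m = (1 + c) / (rr + c) = (1 + 0.09) / (0.09 + 0.09) ≈ 6.05556.
ΔMB = ΔM / m = (+91.5) / 6.05556 ≈ 15.1101 billion.

€15.11 billion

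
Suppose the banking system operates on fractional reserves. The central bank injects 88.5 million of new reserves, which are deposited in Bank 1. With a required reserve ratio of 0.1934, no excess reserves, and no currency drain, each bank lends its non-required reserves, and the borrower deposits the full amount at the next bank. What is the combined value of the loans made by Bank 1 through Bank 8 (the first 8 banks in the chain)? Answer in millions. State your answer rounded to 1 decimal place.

303.0 million

Bank i lends (1 − rr)^i of the original deposit: Bank 1 lends 88.5·0.8066 = 71.3841, Bank 2 lends 88.5·0.8066² ≈ 57.5784, and so on.
Summing a geometric series: total = 88.5·[0.8066·(1 − 0.8066^8) / (1 − 0.8066)] ≈ 302.9690 million.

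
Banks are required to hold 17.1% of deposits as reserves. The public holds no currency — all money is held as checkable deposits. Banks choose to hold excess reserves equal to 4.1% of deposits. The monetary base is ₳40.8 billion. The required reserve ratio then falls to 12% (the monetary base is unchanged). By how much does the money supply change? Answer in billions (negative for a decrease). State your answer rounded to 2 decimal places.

Initially m₁ = 1 / (0.171 + 0.041) ≈ 4.71698, so M₁ = 4.71698 × 40.8 ≈ 192.4528 billion.
After the change m₂ = 1 / (0.12 + 0.041) ≈ 6.21118, so M₂ = 6.21118 × 40.8 ≈ 253.4161 billion.
ΔM = M₂ − M₁ = 253.4161 − 192.4528 = 60.9633 billion.

₳60.96 billion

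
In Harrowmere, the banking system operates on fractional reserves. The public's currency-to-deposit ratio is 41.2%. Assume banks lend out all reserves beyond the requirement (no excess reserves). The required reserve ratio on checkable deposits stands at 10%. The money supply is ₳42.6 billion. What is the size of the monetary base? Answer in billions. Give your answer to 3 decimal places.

₳15.447 billion

The money multiplier is m = (1 + c) / (rr + c) = (1 + 0.412) / (0.1 + 0.412) ≈ 2.757812.
MB = M / m = 42.6 / 2.757812 ≈ 15.447 billion.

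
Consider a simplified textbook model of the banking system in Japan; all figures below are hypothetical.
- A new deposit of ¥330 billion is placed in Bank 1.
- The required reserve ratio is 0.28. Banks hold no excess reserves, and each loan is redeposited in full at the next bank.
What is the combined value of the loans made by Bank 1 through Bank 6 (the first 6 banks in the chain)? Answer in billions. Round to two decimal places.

Bank i lends (1 − rr)^i of the original deposit: Bank 1 lends 330·0.7200 = 237.6000, Bank 2 lends 330·0.7200² = 171.0720, and so on.
Summing a geometric series: total = 330·[0.7200·(1 − 0.7200^6) / (1 − 0.7200)] ≈ 730.3535 billion.

¥730.35 billion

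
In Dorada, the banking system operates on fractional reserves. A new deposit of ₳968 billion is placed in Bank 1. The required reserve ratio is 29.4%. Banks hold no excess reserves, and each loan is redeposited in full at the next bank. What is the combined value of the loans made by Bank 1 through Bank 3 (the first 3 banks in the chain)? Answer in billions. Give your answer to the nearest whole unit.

₳1507 billion

Bank i lends (1 − rr)^i of the original deposit: Bank 1 lends 968·0.7060 = 683.4080, Bank 2 lends 968·0.7060² ≈ 482.4860, and so on.
Summing a geometric series: total = 968·[0.7060·(1 − 0.7060^3) / (1 − 0.7060)] ≈ 1506.5292 billion.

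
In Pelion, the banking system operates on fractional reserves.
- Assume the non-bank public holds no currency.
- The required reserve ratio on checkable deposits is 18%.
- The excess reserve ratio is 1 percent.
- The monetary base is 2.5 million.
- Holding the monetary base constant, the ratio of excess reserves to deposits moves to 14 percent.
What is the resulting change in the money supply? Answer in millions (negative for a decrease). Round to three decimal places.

Initially m₁ = 1 / (0.18 + 0.01) ≈ 5.26316, so M₁ = 5.26316 × 2.5 = 13.1579 million.
After the change m₂ = 1 / (0.18 + 0.14) = 3.12500, so M₂ = 3.12500 × 2.5 = 7.8125 million.
ΔM = M₂ − M₁ = 7.8125 − 13.1579 = -5.3454 million.

-5.345 million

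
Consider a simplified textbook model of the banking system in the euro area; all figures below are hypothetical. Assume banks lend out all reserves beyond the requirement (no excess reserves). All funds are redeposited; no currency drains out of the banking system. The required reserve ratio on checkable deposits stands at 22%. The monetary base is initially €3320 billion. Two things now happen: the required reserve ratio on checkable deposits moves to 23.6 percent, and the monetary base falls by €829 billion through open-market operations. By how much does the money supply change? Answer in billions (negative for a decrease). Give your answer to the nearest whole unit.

Before: m₁ = 1 / (0.22) ≈ 4.54545, MB₁ = 3320, so M₁ = 4.54545 × 3320 = 15090.894 billion.
After: m₂ = 1 / (0.236) ≈ 4.23729, MB₂ = 3320 − 829 = 2491, so M₂ = 4.23729 × 2491 ≈ 10555.0894 billion.
ΔM = M₂ − M₁ = 10555.0894 − 15090.894 = -4535.8046 billion.

-4536 billion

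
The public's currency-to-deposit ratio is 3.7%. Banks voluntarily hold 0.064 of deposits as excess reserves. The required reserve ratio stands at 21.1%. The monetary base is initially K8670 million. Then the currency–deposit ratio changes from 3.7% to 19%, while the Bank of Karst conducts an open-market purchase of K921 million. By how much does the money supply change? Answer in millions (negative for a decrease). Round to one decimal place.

-4271.9 million

Before: m₁ = (1 + 0.037) / (0.211 + 0.064 + 0.037) ≈ 3.323718, MB₁ = 8670, so M₁ = 3.323718 × 8670 ≈ 28816.6351 million.
After: m₂ = (1 + 0.19) / (0.211 + 0.064 + 0.19) ≈ 2.559140, MB₂ = 8670 + 921 = 9591, so M₂ = 2.559140 × 9591 ≈ 24544.7117 million.
ΔM = M₂ − M₁ = 24544.7117 − 28816.6351 = -4271.9234 million.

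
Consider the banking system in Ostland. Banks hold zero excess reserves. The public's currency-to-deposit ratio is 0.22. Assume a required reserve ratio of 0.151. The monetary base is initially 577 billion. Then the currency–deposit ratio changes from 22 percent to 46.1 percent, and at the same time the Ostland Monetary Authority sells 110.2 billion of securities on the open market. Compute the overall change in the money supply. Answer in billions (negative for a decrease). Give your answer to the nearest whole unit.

-783 billion

Before: m₁ = (1 + 0.22) / (0.151 + 0.22) ≈ 3.2884, MB₁ = 577, so M₁ = 3.2884 × 577 = 1897.4068 billion.
After: m₂ = (1 + 0.461) / (0.151 + 0.461) ≈ 2.3873, MB₂ = 577 − 110.2 = 466.8, so M₂ = 2.3873 × 466.8 ≈ 1114.3916 billion.
ΔM = M₂ − M₁ = 1114.3916 − 1897.4068 = -783.0152 billion.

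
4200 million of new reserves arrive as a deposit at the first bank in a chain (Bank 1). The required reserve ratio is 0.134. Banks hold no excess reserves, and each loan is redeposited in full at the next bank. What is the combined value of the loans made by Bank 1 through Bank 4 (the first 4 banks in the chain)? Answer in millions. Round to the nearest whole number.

11877 million

Bank i lends (1 − rr)^i of the original deposit: Bank 1 lends 4200·0.8660 = 3637.2000, Bank 2 lends 4200·0.8660² = 3149.8152, and so on.
Summing a geometric series: total = 4200·[0.8660·(1 − 0.8660^4) / (1 − 0.8660)] ≈ 11876.9780 million.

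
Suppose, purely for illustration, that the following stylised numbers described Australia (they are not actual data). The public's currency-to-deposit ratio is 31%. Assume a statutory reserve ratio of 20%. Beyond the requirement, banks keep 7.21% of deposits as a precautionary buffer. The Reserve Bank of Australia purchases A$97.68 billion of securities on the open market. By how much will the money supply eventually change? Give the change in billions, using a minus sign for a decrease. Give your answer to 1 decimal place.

A$219.8 billion

The money multiplier is m = (1 + c) / (rr + e + c) = (1 + 0.31) / (0.2 + 0.0721 + 0.31) ≈ 2.2505.
The purchase adds 97.68 billion of base, so ΔM = m × ΔMB = 2.2505 × (+97.68) ≈ 219.8288 billion.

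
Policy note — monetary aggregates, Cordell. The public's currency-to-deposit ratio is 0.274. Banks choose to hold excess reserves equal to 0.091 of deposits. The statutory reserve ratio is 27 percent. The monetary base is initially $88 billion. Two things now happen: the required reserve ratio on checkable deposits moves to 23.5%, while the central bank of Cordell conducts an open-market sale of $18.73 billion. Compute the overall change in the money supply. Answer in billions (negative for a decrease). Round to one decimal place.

-29.5 billion

Before: m₁ = (1 + 0.274) / (0.27 + 0.091 + 0.274) ≈ 2.0063, MB₁ = 88, so M₁ = 2.0063 × 88 = 176.5544 billion.
After: m₂ = (1 + 0.274) / (0.235 + 0.091 + 0.274) ≈ 2.1233, MB₂ = 88 − 18.73 = 69.27, so M₂ = 2.1233 × 69.27 ≈ 147.081 billion.
ΔM = M₂ − M₁ = 147.081 − 176.5544 = -29.4734 billion.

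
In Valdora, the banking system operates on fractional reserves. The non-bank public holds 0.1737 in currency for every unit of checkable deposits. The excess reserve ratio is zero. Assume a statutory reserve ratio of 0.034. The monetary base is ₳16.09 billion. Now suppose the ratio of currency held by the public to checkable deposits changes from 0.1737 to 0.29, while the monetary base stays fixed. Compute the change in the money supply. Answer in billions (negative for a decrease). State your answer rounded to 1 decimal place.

Initially m₁ = (1 + 0.1737) / (0.034 + 0.1737) ≈ 5.6509, so M₁ = 5.6509 × 16.09 ≈ 90.923 billion.
After the change m₂ = (1 + 0.29) / (0.034 + 0.29) ≈ 3.9815, so M₂ = 3.9815 × 16.09 ≈ 64.0623 billion.
ΔM = M₂ − M₁ = 64.0623 − 90.923 = -26.8607 billion.

-26.9 billion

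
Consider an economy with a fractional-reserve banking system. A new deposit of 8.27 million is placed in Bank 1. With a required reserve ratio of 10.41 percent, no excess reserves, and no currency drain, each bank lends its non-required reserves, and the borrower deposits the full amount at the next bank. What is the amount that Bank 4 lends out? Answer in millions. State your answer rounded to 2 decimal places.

Each bank lends a fraction (1 − rr) = 0.8959 of the deposit it receives, so Bank 4 receives 8.27·0.8959^3 and lends 8.27·0.8959^4 ≈ 5.3277 million.

5.33 million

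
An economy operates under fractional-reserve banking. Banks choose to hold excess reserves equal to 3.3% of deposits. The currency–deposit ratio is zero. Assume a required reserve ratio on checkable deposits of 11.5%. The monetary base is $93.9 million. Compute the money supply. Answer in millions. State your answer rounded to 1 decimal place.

$634.5 million

The money multiplier is m = 1 / (rr + e) = 1 / (0.115 + 0.033) ≈ 6.7568.
So M = m × MB = 6.7568 × 93.9 ≈ 634.4635 million.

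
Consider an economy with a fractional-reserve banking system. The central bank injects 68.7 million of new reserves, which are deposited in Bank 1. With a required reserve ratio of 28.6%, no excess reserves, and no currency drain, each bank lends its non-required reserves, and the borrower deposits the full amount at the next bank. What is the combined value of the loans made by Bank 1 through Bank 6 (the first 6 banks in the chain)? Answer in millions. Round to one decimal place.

148.8 million

Bank i lends (1 − rr)^i of the original deposit: Bank 1 lends 68.7·0.7140 = 49.0518, Bank 2 lends 68.7·0.7140² ≈ 35.0230, and so on.
Summing a geometric series: total = 68.7·[0.7140·(1 − 0.7140^6) / (1 − 0.7140)] ≈ 148.7861 million.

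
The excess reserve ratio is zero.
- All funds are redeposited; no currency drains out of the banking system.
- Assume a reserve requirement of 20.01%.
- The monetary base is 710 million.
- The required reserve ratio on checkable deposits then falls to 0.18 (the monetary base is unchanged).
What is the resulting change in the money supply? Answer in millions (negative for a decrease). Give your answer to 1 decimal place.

396.2 million

Initially m₁ = 1 / (0.2001) ≈ 4.99750, so M₁ = 4.99750 × 710 = 3548.225 million.
After the change m₂ = 1 / (0.18) ≈ 5.55556, so M₂ = 5.55556 × 710 = 3944.4476 million.
ΔM = M₂ − M₁ = 3944.4476 − 3548.225 = 396.2226 million.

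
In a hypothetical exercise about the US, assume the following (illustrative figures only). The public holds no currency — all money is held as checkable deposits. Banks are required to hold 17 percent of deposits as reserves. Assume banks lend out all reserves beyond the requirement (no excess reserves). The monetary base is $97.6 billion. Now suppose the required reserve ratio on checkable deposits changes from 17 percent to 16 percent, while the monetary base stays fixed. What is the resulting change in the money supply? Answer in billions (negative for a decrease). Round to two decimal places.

Initially m₁ = 1 / (0.17) ≈ 5.88235, so M₁ = 5.88235 × 97.6 ≈ 574.1174 billion.
After the change m₂ = 1 / (0.16) = 6.25, so M₂ = 6.25 × 97.6 = 610 billion.
ΔM = M₂ − M₁ = 610 − 574.1174 = 35.8826 billion.

$35.88 billion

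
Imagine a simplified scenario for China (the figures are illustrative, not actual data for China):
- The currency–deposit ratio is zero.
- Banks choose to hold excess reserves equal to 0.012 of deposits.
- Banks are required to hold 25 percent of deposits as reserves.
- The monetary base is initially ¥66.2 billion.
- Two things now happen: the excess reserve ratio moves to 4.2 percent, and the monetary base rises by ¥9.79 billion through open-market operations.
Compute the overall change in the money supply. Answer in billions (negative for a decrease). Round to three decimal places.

¥7.568 billion

Before: m₁ = 1 / (0.25 + 0.012) ≈ 3.816794, MB₁ = 66.2, so M₁ = 3.816794 × 66.2 ≈ 252.6718 billion.
After: m₂ = 1 / (0.25 + 0.042) ≈ 3.424658, MB₂ = 66.2 + 9.79 = 75.99, so M₂ = 3.424658 × 75.99 ≈ 260.2398 billion.
ΔM = M₂ − M₁ = 260.2398 − 252.6718 = 7.568 billion.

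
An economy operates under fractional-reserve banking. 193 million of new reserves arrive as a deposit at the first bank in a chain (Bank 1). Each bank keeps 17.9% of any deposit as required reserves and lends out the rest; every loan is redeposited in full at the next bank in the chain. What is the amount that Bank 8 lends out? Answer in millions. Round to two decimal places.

39.84 million

Each bank lends a fraction (1 − rr) = 0.8210 of the deposit it receives, so Bank 8 receives 193·0.8210^7 and lends 193·0.8210^8 ≈ 39.8385 million.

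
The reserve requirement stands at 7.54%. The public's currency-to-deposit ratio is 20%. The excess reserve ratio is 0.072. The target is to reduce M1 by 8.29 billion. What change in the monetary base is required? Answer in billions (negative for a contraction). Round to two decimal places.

-2.40 billion

The money multiplier is m = (1 + c) / (rr + e + c) = (1 + 0.2) / (0.0754 + 0.072 + 0.2) ≈ 3.4542.
ΔMB = ΔM / m = (−8.29) / 3.4542 ≈ -2.4 billion.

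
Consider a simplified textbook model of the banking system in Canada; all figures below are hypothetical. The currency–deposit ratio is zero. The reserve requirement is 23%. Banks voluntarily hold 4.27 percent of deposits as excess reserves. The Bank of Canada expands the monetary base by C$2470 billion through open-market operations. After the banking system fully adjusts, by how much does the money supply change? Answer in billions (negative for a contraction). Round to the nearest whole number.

The money multiplier is m = 1 / (rr + e) = 1 / (0.23 + 0.0427) ≈ 3.66703.
The purchase adds 2470 billion of base, so ΔM = m × ΔMB = 3.66703 × (+2470) = 9057.5641 billion.

C$9058 billion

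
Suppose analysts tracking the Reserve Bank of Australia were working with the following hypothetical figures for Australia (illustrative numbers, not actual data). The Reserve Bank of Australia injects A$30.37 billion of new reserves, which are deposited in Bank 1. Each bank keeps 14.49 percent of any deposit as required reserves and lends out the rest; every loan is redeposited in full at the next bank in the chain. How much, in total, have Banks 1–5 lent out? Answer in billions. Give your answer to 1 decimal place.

Bank i lends (1 − rr)^i of the original deposit: Bank 1 lends 30.37·0.8551 ≈ 25.9694, Bank 2 lends 30.37·0.8551² ≈ 22.2064, and so on.
Summing a geometric series: total = 30.37·[0.8551·(1 − 0.8551^5) / (1 − 0.8551)] ≈ 97.2862 billion.

A$97.3 billion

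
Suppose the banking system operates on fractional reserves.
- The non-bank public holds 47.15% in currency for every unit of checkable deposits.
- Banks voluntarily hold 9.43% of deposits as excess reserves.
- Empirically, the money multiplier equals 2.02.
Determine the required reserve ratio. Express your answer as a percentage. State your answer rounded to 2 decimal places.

16.27%

Using m = 2.02. Since m = (1 + c)/(c + rr + e), the denominator satisfies c + rr + e = (1 + c)/m = (1 + 0.4715) / 2.02 ≈ 0.728465.
With c = 0.4715 and e = 0.0943, the required reserve ratio is 0.728465 − 0.4715 − 0.0943 = 0.162665.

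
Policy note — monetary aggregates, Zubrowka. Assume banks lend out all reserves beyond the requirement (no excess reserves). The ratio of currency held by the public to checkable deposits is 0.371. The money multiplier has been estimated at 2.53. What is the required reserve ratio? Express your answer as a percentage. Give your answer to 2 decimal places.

Using m = 2.53. Since m = (1 + c)/(c + rr + e), the denominator satisfies c + rr + e = (1 + c)/m = (1 + 0.371) / 2.53 ≈ 0.541897.
With c = 0.371 and e = 0, the required reserve ratio is 0.541897 − 0.371 − 0 = 0.170897.

17.09%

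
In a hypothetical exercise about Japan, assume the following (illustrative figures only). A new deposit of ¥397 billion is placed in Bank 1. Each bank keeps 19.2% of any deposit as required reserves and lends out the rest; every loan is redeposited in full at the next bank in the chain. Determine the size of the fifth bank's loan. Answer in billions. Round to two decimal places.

¥136.72 billion

Each bank lends a fraction (1 − rr) = 0.8080 of the deposit it receives, so Bank 5 receives 397·0.8080^4 and lends 397·0.8080^5 ≈ 136.7248 billion.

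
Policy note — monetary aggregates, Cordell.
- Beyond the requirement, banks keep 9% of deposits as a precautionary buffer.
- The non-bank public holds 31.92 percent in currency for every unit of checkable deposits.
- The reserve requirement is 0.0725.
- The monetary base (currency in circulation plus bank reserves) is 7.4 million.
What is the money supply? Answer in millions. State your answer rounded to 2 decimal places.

The money multiplier is m = (1 + c) / (rr + e + c) = (1 + 0.3192) / (0.0725 + 0.09 + 0.3192) ≈ 2.7386.
So M = m × MB = 2.7386 × 7.4 ≈ 20.2656 million.

20.27 million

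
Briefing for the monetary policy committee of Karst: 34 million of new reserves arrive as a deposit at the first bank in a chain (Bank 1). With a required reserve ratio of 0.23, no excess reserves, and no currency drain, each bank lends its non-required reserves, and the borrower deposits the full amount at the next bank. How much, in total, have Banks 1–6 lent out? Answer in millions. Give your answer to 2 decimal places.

Bank i lends (1 − rr)^i of the original deposit: Bank 1 lends 34·0.7700 = 26.1800, Bank 2 lends 34·0.7700² = 20.1586, and so on.
Summing a geometric series: total = 34·[0.7700·(1 − 0.7700^6) / (1 − 0.7700)] ≈ 90.1022 million.

90.10 million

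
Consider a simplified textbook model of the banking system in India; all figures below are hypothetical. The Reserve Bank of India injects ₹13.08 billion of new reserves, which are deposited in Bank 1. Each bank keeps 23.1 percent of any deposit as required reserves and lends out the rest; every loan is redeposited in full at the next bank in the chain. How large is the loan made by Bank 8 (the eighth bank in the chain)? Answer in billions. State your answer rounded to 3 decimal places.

Each bank lends a fraction (1 − rr) = 0.7690 of the deposit it receives, so Bank 8 receives 13.08·0.7690^7 and lends 13.08·0.7690^8 ≈ 1.5996 billion.

₹1.600 billion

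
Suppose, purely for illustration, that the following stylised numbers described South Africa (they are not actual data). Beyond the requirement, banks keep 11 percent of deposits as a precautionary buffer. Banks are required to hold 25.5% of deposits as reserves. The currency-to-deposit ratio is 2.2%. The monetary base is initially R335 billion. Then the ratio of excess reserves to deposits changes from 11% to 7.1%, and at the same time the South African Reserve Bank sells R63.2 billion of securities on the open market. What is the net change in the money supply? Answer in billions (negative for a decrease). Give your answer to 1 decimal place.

Before: m₁ = (1 + 0.022) / (0.255 + 0.11 + 0.022) ≈ 2.64083, MB₁ = 335, so M₁ = 2.64083 × 335 ≈ 884.678 billion.
After: m₂ = (1 + 0.022) / (0.255 + 0.071 + 0.022) ≈ 2.93678, MB₂ = 335 − 63.2 = 271.8, so M₂ = 2.93678 × 271.8 ≈ 798.2168 billion.
ΔM = M₂ − M₁ = 798.2168 − 884.678 = -86.4612 billion.

-86.5 billion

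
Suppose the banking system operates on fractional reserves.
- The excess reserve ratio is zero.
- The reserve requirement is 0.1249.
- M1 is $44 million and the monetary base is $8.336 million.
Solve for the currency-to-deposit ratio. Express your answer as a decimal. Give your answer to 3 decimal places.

Using m = M/MB = 44/8.336 ≈ 5.278311. From m = (1 + c)/(c + rr + e), rearranging gives 1 + c = m·(c + rr + e), so c·(1 − m) = m·(rr + e) − 1.
Hence c = [m·(rr + e) − 1]/(1 − m) = [5.278311 × (0.1249 + 0) − 1] / (1 − 5.278311) ≈ 0.079643.

0.080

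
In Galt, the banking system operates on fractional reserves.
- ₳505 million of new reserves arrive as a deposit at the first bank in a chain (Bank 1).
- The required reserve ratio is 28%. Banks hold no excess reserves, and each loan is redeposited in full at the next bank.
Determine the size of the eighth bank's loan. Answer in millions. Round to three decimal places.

₳36.471 million

Each bank lends a fraction (1 − rr) = 0.7200 of the deposit it receives, so Bank 8 receives 505·0.7200^7 and lends 505·0.7200^8 ≈ 36.4713 million.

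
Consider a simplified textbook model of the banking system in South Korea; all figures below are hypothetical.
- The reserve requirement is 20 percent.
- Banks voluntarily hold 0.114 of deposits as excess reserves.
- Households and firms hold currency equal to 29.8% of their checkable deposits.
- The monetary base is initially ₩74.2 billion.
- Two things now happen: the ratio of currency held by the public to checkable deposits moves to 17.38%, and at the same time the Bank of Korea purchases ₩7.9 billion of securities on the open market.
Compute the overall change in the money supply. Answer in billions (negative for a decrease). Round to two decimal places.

Before: m₁ = (1 + 0.298) / (0.2 + 0.114 + 0.298) ≈ 2.12092, MB₁ = 74.2, so M₁ = 2.12092 × 74.2 ≈ 157.3723 billion.
After: m₂ = (1 + 0.1738) / (0.2 + 0.114 + 0.1738) ≈ 2.40631, MB₂ = 74.2 + 7.9 = 82.1, so M₂ = 2.40631 × 82.1 ≈ 197.5581 billion.
ΔM = M₂ − M₁ = 197.5581 − 157.3723 = 40.1858 billion.

₩40.19 billion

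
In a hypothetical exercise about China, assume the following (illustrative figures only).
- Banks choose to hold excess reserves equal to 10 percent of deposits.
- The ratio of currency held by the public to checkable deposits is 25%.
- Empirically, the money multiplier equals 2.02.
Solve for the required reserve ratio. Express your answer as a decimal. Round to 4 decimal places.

0.2688

Using m = 2.02. Since m = (1 + c)/(c + rr + e), the denominator satisfies c + rr + e = (1 + c)/m = (1 + 0.25) / 2.02 ≈ 0.618812.
With c = 0.25 and e = 0.1, the required reserve ratio is 0.618812 − 0.25 − 0.1 = 0.268812.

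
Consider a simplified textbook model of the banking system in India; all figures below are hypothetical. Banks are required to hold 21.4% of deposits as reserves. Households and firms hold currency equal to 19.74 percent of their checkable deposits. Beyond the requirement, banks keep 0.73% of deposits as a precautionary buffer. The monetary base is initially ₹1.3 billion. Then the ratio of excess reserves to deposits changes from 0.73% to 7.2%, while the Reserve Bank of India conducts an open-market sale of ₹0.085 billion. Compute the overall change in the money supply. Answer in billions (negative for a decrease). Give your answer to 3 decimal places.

-0.708 billion

Before: m₁ = (1 + 0.1974) / (0.214 + 0.0073 + 0.1974) ≈ 2.85980, MB₁ = 1.3, so M₁ = 2.85980 × 1.3 ≈ 3.7177 billion.
After: m₂ = (1 + 0.1974) / (0.214 + 0.072 + 0.1974) ≈ 2.47704, MB₂ = 1.3 − 0.085 = 1.215, so M₂ = 2.47704 × 1.215 ≈ 3.0096 billion.
ΔM = M₂ − M₁ = 3.0096 − 3.7177 = -0.7081 billion.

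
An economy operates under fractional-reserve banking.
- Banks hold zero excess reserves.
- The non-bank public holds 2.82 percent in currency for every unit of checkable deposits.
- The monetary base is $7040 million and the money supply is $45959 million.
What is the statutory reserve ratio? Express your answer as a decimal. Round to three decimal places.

Using m = M/MB = 45959/7040 ≈ 6.528267. Since m = (1 + c)/(c + rr + e), the denominator satisfies c + rr + e = (1 + c)/m = (1 + 0.0282) / 6.528267 ≈ 0.157500.
With c = 0.0282 and e = 0, the statutory reserve ratio is 0.157500 − 0.0282 − 0 = 0.1293.

0.129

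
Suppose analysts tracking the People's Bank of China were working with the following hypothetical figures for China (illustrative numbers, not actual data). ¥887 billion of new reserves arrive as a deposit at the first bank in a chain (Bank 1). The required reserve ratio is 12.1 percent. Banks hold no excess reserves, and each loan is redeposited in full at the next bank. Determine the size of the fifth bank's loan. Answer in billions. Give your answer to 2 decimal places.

Each bank lends a fraction (1 − rr) = 0.8790 of the deposit it receives, so Bank 5 receives 887·0.8790^4 and lends 887·0.8790^5 ≈ 465.4446 billion.

¥465.44 billion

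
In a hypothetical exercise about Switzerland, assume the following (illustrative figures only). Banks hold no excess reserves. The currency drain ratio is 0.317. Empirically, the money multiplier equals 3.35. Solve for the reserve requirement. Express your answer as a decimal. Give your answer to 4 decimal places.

Using m = 3.35. Since m = (1 + c)/(c + rr + e), the denominator satisfies c + rr + e = (1 + c)/m = (1 + 0.317) / 3.35 ≈ 0.393134.
With c = 0.317 and e = 0, the reserve requirement is 0.393134 − 0.317 − 0 = 0.076134.

0.0761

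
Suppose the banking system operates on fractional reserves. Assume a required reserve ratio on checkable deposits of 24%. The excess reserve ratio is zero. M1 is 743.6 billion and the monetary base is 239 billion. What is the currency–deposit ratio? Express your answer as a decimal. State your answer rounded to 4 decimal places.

0.1200

Using m = M/MB = 743.6/239 ≈ 3.111297. From m = (1 + c)/(c + rr + e), rearranging gives 1 + c = m·(c + rr + e), so c·(1 − m) = m·(rr + e) − 1.
Hence c = [m·(rr + e) − 1]/(1 − m) = [3.111297 × (0.24 + 0) − 1] / (1 − 3.111297) ≈ 0.119968.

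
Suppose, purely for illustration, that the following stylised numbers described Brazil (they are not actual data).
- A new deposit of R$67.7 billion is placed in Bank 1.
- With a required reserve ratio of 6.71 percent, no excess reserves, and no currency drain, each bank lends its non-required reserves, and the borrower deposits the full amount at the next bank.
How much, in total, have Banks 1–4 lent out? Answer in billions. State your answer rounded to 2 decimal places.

R$228.32 billion

Bank i lends (1 − rr)^i of the original deposit: Bank 1 lends 67.7·0.9329 ≈ 63.1573, Bank 2 lends 67.7·0.9329² ≈ 58.9195, and so on.
Summing a geometric series: total = 67.7·[0.9329·(1 − 0.9329^4) / (1 − 0.9329)] ≈ 228.3205 billion.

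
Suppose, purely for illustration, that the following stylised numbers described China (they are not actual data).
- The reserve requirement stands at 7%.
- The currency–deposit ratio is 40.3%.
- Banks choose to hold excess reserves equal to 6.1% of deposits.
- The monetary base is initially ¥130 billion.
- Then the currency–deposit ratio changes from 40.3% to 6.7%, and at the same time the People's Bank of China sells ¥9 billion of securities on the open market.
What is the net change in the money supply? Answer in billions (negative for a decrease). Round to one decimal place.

¥310.5 billion

Before: m₁ = (1 + 0.403) / (0.07 + 0.061 + 0.403) ≈ 2.62734, MB₁ = 130, so M₁ = 2.62734 × 130 = 341.5542 billion.
After: m₂ = (1 + 0.067) / (0.07 + 0.061 + 0.067) ≈ 5.38889, MB₂ = 130 − 9 = 121, so M₂ = 5.38889 × 121 ≈ 652.0557 billion.
ΔM = M₂ − M₁ = 652.0557 − 341.5542 = 310.5015 billion.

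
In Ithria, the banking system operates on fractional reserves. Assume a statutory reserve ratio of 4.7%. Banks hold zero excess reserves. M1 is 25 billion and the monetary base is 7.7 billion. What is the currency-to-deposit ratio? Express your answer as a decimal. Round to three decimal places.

0.377

Using m = M/MB = 25/7.7 ≈ 3.246753. From m = (1 + c)/(c + rr + e), rearranging gives 1 + c = m·(c + rr + e), so c·(1 − m) = m·(rr + e) − 1.
Hence c = [m·(rr + e) − 1]/(1 − m) = [3.246753 × (0.047 + 0) − 1] / (1 − 3.246753) ≈ 0.377168.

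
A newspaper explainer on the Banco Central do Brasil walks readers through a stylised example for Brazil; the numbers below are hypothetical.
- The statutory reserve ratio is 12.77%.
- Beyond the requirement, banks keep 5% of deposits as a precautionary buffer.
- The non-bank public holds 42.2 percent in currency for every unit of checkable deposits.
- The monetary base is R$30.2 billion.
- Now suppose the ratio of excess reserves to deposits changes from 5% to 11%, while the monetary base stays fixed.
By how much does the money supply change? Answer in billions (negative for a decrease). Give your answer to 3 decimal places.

-6.513 billion

Initially m₁ = (1 + 0.422) / (0.1277 + 0.05 + 0.422) ≈ 2.371186, so M₁ = 2.371186 × 30.2 ≈ 71.6098 billion.
After the change m₂ = (1 + 0.422) / (0.1277 + 0.11 + 0.422) ≈ 2.155525, so M₂ = 2.155525 × 30.2 ≈ 65.0969 billion.
ΔM = M₂ − M₁ = 65.0969 − 71.6098 = -6.5129 billion.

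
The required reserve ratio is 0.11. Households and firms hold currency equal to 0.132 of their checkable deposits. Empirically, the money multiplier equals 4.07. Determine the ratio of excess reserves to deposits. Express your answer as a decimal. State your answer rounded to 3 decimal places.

0.036

Using m = 4.07. Since m = (1 + c)/(c + rr + e), the denominator satisfies c + rr + e = (1 + c)/m = (1 + 0.132) / 4.07 ≈ 0.278133.
With c = 0.132 and rr = 0.11, the ratio of excess reserves to deposits is 0.278133 − 0.132 − 0.11 = 0.036133.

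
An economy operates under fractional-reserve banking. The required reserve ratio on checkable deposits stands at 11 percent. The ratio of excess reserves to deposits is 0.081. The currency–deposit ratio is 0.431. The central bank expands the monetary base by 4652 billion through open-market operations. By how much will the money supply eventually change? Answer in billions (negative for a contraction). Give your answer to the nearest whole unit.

The money multiplier is m = (1 + c) / (rr + e + c) = (1 + 0.431) / (0.11 + 0.081 + 0.431) ≈ 2.30064.
The purchase adds 4652 billion of base, so ΔM = m × ΔMB = 2.30064 × (+4652) ≈ 10702.5773 billion.

10703 billion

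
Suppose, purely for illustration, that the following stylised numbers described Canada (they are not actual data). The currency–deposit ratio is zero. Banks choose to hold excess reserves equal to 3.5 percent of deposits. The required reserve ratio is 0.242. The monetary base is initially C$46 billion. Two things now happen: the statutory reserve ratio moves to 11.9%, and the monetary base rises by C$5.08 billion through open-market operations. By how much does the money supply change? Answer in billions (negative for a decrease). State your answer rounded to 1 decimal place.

Before: m₁ = 1 / (0.242 + 0.035) ≈ 3.6101, MB₁ = 46, so M₁ = 3.6101 × 46 = 166.0646 billion.
After: m₂ = 1 / (0.119 + 0.035) ≈ 6.4935, MB₂ = 46 + 5.08 = 51.08, so M₂ = 6.4935 × 51.08 ≈ 331.688 billion.
ΔM = M₂ − M₁ = 331.688 − 166.0646 = 165.6234 billion.

C$165.6 billion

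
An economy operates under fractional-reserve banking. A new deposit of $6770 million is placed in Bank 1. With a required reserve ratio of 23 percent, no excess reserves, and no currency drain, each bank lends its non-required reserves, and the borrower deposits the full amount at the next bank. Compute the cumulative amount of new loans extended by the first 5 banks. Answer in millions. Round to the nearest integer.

$16530 million

Bank i lends (1 − rr)^i of the original deposit: Bank 1 lends 6770·0.7700 = 5212.9000, Bank 2 lends 6770·0.7700² = 4013.9330, and so on.
Summing a geometric series: total = 6770·[0.7700·(1 − 0.7700^5) / (1 − 0.7700)] ≈ 16529.9152 million.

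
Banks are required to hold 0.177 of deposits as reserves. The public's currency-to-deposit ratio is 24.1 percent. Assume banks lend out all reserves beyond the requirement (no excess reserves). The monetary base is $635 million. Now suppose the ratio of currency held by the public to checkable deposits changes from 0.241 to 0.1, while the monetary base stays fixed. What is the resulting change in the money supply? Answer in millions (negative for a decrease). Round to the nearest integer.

$636 million

Initially m₁ = (1 + 0.241) / (0.177 + 0.241) ≈ 2.9689, so M₁ = 2.9689 × 635 = 1885.2515 million.
After the change m₂ = (1 + 0.1) / (0.177 + 0.1) ≈ 3.9711, so M₂ = 3.9711 × 635 = 2521.6485 million.
ΔM = M₂ − M₁ = 2521.6485 − 1885.2515 = 636.397 million.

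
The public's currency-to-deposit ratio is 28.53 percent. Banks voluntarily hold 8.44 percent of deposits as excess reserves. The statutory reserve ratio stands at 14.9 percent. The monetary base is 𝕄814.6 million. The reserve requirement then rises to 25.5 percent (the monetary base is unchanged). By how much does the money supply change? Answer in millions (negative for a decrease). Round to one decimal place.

Initially m₁ = (1 + 0.2853) / (0.149 + 0.0844 + 0.2853) ≈ 2.47793, so M₁ = 2.47793 × 814.6 ≈ 2018.5218 million.
After the change m₂ = (1 + 0.2853) / (0.255 + 0.0844 + 0.2853) ≈ 2.05747, so M₂ = 2.05747 × 814.6 ≈ 1676.0151 million.
ΔM = M₂ − M₁ = 1676.0151 − 2018.5218 = -342.5067 million.

-342.5 million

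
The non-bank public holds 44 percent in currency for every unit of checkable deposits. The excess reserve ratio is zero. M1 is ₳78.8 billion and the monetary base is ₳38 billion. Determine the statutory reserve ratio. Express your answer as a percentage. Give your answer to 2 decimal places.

Using m = M/MB = 78.8/38 ≈ 2.073684. Since m = (1 + c)/(c + rr + e), the denominator satisfies c + rr + e = (1 + c)/m = (1 + 0.44) / 2.073684 ≈ 0.694416.
With c = 0.44 and e = 0, the statutory reserve ratio is 0.694416 − 0.44 − 0 = 0.254416.

25.44%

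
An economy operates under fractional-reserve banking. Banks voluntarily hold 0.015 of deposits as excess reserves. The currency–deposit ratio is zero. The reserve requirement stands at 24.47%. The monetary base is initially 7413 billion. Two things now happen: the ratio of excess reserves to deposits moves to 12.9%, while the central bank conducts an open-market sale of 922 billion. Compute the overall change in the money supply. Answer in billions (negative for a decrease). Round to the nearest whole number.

-11175 billion

Before: m₁ = 1 / (0.2447 + 0.015) ≈ 3.85060, MB₁ = 7413, so M₁ = 3.85060 × 7413 = 28544.4978 billion.
After: m₂ = 1 / (0.2447 + 0.129) ≈ 2.67594, MB₂ = 7413 − 922 = 6491, so M₂ = 2.67594 × 6491 ≈ 17369.5265 billion.
ΔM = M₂ − M₁ = 17369.5265 − 28544.4978 = -11174.9713 billion.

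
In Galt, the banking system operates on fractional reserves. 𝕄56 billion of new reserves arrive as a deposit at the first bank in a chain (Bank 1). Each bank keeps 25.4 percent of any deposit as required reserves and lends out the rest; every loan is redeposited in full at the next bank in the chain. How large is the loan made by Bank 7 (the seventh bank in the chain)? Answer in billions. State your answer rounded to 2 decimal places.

𝕄7.20 billion

Each bank lends a fraction (1 − rr) = 0.7460 of the deposit it receives, so Bank 7 receives 56·0.7460^6 and lends 56·0.7460^7 ≈ 7.2005 billion.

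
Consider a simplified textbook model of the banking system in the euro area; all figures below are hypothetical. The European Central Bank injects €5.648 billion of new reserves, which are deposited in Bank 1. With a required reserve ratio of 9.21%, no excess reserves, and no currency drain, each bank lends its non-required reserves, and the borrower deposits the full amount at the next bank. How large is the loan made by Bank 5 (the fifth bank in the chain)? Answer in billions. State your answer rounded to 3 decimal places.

Each bank lends a fraction (1 − rr) = 0.9079 of the deposit it receives, so Bank 5 receives 5.648·0.9079^4 and lends 5.648·0.9079^5 ≈ 3.4841 billion.

€3.484 billion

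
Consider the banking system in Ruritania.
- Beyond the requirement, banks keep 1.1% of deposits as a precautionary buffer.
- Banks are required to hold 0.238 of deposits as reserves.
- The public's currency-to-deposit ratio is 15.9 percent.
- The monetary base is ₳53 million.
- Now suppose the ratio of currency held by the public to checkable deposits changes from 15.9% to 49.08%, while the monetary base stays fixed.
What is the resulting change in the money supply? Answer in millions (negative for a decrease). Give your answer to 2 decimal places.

Initially m₁ = (1 + 0.159) / (0.238 + 0.011 + 0.159) ≈ 2.84069, so M₁ = 2.84069 × 53 ≈ 150.5566 million.
After the change m₂ = (1 + 0.4908) / (0.238 + 0.011 + 0.4908) ≈ 2.01514, so M₂ = 2.01514 × 53 ≈ 106.8024 million.
ΔM = M₂ − M₁ = 106.8024 − 150.5566 = -43.7542 million.

-43.75 million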